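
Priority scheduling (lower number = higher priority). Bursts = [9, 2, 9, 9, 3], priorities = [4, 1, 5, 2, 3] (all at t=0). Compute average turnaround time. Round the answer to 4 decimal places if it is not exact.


Sort by priority (ascending = highest first):
Order: [(1, 2), (2, 9), (3, 3), (4, 9), (5, 9)]
Completion times:
  Priority 1, burst=2, C=2
  Priority 2, burst=9, C=11
  Priority 3, burst=3, C=14
  Priority 4, burst=9, C=23
  Priority 5, burst=9, C=32
Average turnaround = 82/5 = 16.4

16.4


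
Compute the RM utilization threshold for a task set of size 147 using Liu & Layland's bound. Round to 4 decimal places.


Compute 2^(1/147) = 1.0047264214
Subtract 1: 1.0047264214 - 1 = 0.0047264214
Multiply by n: 147 * 0.0047264214 = 0.6947839458
Round to 4 dp: 0.6948

0.6948


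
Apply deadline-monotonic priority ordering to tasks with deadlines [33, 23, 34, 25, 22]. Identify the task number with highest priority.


Sort tasks by relative deadline (ascending):
  Task 5: deadline = 22
  Task 2: deadline = 23
  Task 4: deadline = 25
  Task 1: deadline = 33
  Task 3: deadline = 34
Priority order (highest first): [5, 2, 4, 1, 3]
Highest priority task = 5

5


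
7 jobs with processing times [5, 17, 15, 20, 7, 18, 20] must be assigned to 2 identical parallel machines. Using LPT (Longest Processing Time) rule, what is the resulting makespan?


Sort jobs in decreasing order (LPT): [20, 20, 18, 17, 15, 7, 5]
Assign each job to the least loaded machine:
  Machine 1: jobs [20, 18, 7, 5], load = 50
  Machine 2: jobs [20, 17, 15], load = 52
Makespan = max load = 52

52


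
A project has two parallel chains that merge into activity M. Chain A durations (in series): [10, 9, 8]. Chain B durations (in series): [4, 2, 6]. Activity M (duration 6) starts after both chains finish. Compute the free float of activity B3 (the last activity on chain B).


ES(B3) = sum of predecessors on chain B = 6
EF(B3) = ES + duration = 6 + 6 = 12
Successor of B3 is M. ES(M) = max(sum(A), sum(B)) = max(27, 12) = 27
Free float = ES(successor) - EF(current) = 27 - 12 = 15

15


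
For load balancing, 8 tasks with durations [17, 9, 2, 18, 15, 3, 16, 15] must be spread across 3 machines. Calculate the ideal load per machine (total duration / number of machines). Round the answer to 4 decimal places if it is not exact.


Total processing time = 17 + 9 + 2 + 18 + 15 + 3 + 16 + 15 = 95
Number of machines = 3
Ideal balanced load = 95 / 3 = 31.6667

31.6667


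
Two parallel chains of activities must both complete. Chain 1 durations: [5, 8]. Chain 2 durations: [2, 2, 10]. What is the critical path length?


Path A total = 5 + 8 = 13
Path B total = 2 + 2 + 10 = 14
Critical path = longest path = max(13, 14) = 14

14


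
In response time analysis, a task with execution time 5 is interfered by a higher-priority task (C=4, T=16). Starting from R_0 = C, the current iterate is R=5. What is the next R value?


R_next = C + ceil(R_prev / T_hp) * C_hp
ceil(5 / 16) = ceil(0.3125) = 1
Interference = 1 * 4 = 4
R_next = 5 + 4 = 9

9


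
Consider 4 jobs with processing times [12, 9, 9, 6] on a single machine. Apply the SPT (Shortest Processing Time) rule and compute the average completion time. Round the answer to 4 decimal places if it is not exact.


Sort jobs by processing time (SPT order): [6, 9, 9, 12]
Compute completion times sequentially:
  Job 1: processing = 6, completes at 6
  Job 2: processing = 9, completes at 15
  Job 3: processing = 9, completes at 24
  Job 4: processing = 12, completes at 36
Sum of completion times = 81
Average completion time = 81/4 = 20.25

20.25


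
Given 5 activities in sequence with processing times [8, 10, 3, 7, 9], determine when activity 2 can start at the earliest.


Activity 2 starts after activities 1 through 1 complete.
Predecessor durations: [8]
ES = 8 = 8

8


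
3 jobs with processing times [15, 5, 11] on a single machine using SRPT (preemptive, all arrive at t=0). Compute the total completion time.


Since all jobs arrive at t=0, SRPT equals SPT ordering.
SPT order: [5, 11, 15]
Completion times:
  Job 1: p=5, C=5
  Job 2: p=11, C=16
  Job 3: p=15, C=31
Total completion time = 5 + 16 + 31 = 52

52


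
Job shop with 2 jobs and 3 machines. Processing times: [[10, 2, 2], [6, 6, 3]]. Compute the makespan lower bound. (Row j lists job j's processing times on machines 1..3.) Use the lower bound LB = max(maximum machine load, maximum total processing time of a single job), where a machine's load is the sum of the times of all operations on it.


Machine loads:
  Machine 1: 10 + 6 = 16
  Machine 2: 2 + 6 = 8
  Machine 3: 2 + 3 = 5
Max machine load = 16
Job totals:
  Job 1: 14
  Job 2: 15
Max job total = 15
Lower bound = max(16, 15) = 16

16


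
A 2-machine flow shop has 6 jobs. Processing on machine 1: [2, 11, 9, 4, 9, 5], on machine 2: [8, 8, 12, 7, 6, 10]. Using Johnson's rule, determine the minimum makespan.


Apply Johnson's rule:
  Group 1 (a <= b): [(1, 2, 8), (4, 4, 7), (6, 5, 10), (3, 9, 12)]
  Group 2 (a > b): [(2, 11, 8), (5, 9, 6)]
Optimal job order: [1, 4, 6, 3, 2, 5]
Schedule:
  Job 1: M1 done at 2, M2 done at 10
  Job 4: M1 done at 6, M2 done at 17
  Job 6: M1 done at 11, M2 done at 27
  Job 3: M1 done at 20, M2 done at 39
  Job 2: M1 done at 31, M2 done at 47
  Job 5: M1 done at 40, M2 done at 53
Makespan = 53

53


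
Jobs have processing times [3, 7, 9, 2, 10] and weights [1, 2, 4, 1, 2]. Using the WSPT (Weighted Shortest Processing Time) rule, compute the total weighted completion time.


Compute p/w ratios and sort ascending (WSPT): [(2, 1), (9, 4), (3, 1), (7, 2), (10, 2)]
Compute weighted completion times:
  Job (p=2,w=1): C=2, w*C=1*2=2
  Job (p=9,w=4): C=11, w*C=4*11=44
  Job (p=3,w=1): C=14, w*C=1*14=14
  Job (p=7,w=2): C=21, w*C=2*21=42
  Job (p=10,w=2): C=31, w*C=2*31=62
Total weighted completion time = 164

164


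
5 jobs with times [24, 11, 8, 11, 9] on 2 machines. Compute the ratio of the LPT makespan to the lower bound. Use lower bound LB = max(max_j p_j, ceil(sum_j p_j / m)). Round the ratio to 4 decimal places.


LPT order: [24, 11, 11, 9, 8]
Machine loads after assignment: [32, 31]
LPT makespan = 32
Lower bound = max(max_job, ceil(total/2)) = max(24, 32) = 32
Ratio = 32 / 32 = 1.0

1.0


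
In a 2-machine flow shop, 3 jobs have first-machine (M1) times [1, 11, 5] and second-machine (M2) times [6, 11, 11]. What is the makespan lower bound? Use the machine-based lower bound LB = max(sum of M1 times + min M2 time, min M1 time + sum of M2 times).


LB1 = sum(M1 times) + min(M2 times) = 17 + 6 = 23
LB2 = min(M1 times) + sum(M2 times) = 1 + 28 = 29
Lower bound = max(LB1, LB2) = max(23, 29) = 29

29


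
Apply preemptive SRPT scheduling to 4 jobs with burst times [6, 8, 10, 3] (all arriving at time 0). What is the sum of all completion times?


Since all jobs arrive at t=0, SRPT equals SPT ordering.
SPT order: [3, 6, 8, 10]
Completion times:
  Job 1: p=3, C=3
  Job 2: p=6, C=9
  Job 3: p=8, C=17
  Job 4: p=10, C=27
Total completion time = 3 + 9 + 17 + 27 = 56

56


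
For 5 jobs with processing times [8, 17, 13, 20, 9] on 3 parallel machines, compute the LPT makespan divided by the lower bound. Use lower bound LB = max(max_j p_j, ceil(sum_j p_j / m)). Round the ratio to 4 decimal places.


LPT order: [20, 17, 13, 9, 8]
Machine loads after assignment: [20, 25, 22]
LPT makespan = 25
Lower bound = max(max_job, ceil(total/3)) = max(20, 23) = 23
Ratio = 25 / 23 = 1.087

1.087


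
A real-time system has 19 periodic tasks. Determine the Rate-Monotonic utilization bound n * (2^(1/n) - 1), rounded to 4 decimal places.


Compute 2^(1/19) = 1.0371550444
Subtract 1: 1.0371550444 - 1 = 0.0371550444
Multiply by n: 19 * 0.0371550444 = 0.7059458436
Round to 4 dp: 0.7059

0.7059


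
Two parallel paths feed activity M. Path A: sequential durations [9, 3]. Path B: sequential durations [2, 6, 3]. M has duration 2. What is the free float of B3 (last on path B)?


ES(B3) = sum of predecessors on chain B = 8
EF(B3) = ES + duration = 8 + 3 = 11
Successor of B3 is M. ES(M) = max(sum(A), sum(B)) = max(12, 11) = 12
Free float = ES(successor) - EF(current) = 12 - 11 = 1

1


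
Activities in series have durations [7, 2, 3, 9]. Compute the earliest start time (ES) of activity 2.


Activity 2 starts after activities 1 through 1 complete.
Predecessor durations: [7]
ES = 7 = 7

7


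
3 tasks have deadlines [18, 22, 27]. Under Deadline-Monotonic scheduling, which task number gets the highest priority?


Sort tasks by relative deadline (ascending):
  Task 1: deadline = 18
  Task 2: deadline = 22
  Task 3: deadline = 27
Priority order (highest first): [1, 2, 3]
Highest priority task = 1

1


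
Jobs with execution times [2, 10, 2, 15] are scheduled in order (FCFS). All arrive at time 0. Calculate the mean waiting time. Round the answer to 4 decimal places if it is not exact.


FCFS order (as given): [2, 10, 2, 15]
Waiting times:
  Job 1: wait = 0
  Job 2: wait = 2
  Job 3: wait = 12
  Job 4: wait = 14
Sum of waiting times = 28
Average waiting time = 28/4 = 7.0

7.0


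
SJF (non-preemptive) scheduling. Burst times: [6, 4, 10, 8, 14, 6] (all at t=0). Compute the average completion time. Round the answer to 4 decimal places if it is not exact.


SJF order (ascending): [4, 6, 6, 8, 10, 14]
Completion times:
  Job 1: burst=4, C=4
  Job 2: burst=6, C=10
  Job 3: burst=6, C=16
  Job 4: burst=8, C=24
  Job 5: burst=10, C=34
  Job 6: burst=14, C=48
Average completion = 136/6 = 22.6667

22.6667


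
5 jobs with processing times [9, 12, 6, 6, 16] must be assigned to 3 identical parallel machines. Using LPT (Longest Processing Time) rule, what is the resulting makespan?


Sort jobs in decreasing order (LPT): [16, 12, 9, 6, 6]
Assign each job to the least loaded machine:
  Machine 1: jobs [16], load = 16
  Machine 2: jobs [12, 6], load = 18
  Machine 3: jobs [9, 6], load = 15
Makespan = max load = 18

18


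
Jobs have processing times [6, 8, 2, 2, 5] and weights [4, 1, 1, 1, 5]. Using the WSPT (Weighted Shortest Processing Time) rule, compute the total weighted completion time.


Compute p/w ratios and sort ascending (WSPT): [(5, 5), (6, 4), (2, 1), (2, 1), (8, 1)]
Compute weighted completion times:
  Job (p=5,w=5): C=5, w*C=5*5=25
  Job (p=6,w=4): C=11, w*C=4*11=44
  Job (p=2,w=1): C=13, w*C=1*13=13
  Job (p=2,w=1): C=15, w*C=1*15=15
  Job (p=8,w=1): C=23, w*C=1*23=23
Total weighted completion time = 120

120


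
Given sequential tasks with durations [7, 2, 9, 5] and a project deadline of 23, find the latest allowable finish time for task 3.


LF(activity 3) = deadline - sum of successor durations
Successors: activities 4 through 4 with durations [5]
Sum of successor durations = 5
LF = 23 - 5 = 18

18


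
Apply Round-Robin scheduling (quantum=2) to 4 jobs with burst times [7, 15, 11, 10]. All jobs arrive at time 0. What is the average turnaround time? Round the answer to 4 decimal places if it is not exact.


Time quantum = 2
Execution trace:
  J1 runs 2 units, time = 2
  J2 runs 2 units, time = 4
  J3 runs 2 units, time = 6
  J4 runs 2 units, time = 8
  J1 runs 2 units, time = 10
  J2 runs 2 units, time = 12
  J3 runs 2 units, time = 14
  J4 runs 2 units, time = 16
  J1 runs 2 units, time = 18
  J2 runs 2 units, time = 20
  J3 runs 2 units, time = 22
  J4 runs 2 units, time = 24
  J1 runs 1 units, time = 25
  J2 runs 2 units, time = 27
  J3 runs 2 units, time = 29
  J4 runs 2 units, time = 31
  J2 runs 2 units, time = 33
  J3 runs 2 units, time = 35
  J4 runs 2 units, time = 37
  J2 runs 2 units, time = 39
  J3 runs 1 units, time = 40
  J2 runs 2 units, time = 42
  J2 runs 1 units, time = 43
Finish times: [25, 43, 40, 37]
Average turnaround = 145/4 = 36.25

36.25


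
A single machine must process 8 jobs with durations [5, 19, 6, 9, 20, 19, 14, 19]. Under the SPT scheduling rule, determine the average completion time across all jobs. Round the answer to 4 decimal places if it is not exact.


Sort jobs by processing time (SPT order): [5, 6, 9, 14, 19, 19, 19, 20]
Compute completion times sequentially:
  Job 1: processing = 5, completes at 5
  Job 2: processing = 6, completes at 11
  Job 3: processing = 9, completes at 20
  Job 4: processing = 14, completes at 34
  Job 5: processing = 19, completes at 53
  Job 6: processing = 19, completes at 72
  Job 7: processing = 19, completes at 91
  Job 8: processing = 20, completes at 111
Sum of completion times = 397
Average completion time = 397/8 = 49.625

49.625


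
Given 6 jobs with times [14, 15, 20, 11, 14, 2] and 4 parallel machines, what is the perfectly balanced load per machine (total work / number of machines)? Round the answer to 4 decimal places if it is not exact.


Total processing time = 14 + 15 + 20 + 11 + 14 + 2 = 76
Number of machines = 4
Ideal balanced load = 76 / 4 = 19.0

19.0


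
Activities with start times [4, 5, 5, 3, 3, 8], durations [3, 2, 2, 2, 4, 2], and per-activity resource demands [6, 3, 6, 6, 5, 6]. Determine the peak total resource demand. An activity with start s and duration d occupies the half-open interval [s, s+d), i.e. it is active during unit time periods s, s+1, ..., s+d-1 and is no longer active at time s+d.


Each activity i is active on [start_i, start_i + duration_i).
Compute total resource usage per time slot:
  t=0: active resources = [], total = 0
  t=1: active resources = [], total = 0
  t=2: active resources = [], total = 0
  t=3: active resources = [6, 5], total = 11
  t=4: active resources = [6, 6, 5], total = 17
  t=5: active resources = [6, 3, 6, 5], total = 20
  t=6: active resources = [6, 3, 6, 5], total = 20
  t=7: active resources = [], total = 0
  t=8: active resources = [6], total = 6
  t=9: active resources = [6], total = 6
Peak resource demand = 20

20


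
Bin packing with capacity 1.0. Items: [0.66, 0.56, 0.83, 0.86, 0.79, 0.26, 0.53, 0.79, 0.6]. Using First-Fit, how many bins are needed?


Place items sequentially using First-Fit:
  Item 0.66 -> new Bin 1
  Item 0.56 -> new Bin 2
  Item 0.83 -> new Bin 3
  Item 0.86 -> new Bin 4
  Item 0.79 -> new Bin 5
  Item 0.26 -> Bin 1 (now 0.92)
  Item 0.53 -> new Bin 6
  Item 0.79 -> new Bin 7
  Item 0.6 -> new Bin 8
Total bins used = 8

8


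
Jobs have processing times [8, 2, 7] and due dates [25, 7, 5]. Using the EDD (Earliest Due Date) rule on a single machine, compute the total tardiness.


Sort by due date (EDD order): [(7, 5), (2, 7), (8, 25)]
Compute completion times and tardiness:
  Job 1: p=7, d=5, C=7, tardiness=max(0,7-5)=2
  Job 2: p=2, d=7, C=9, tardiness=max(0,9-7)=2
  Job 3: p=8, d=25, C=17, tardiness=max(0,17-25)=0
Total tardiness = 4

4


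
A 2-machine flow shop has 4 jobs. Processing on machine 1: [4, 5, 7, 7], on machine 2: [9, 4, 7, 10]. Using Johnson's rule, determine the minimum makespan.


Apply Johnson's rule:
  Group 1 (a <= b): [(1, 4, 9), (3, 7, 7), (4, 7, 10)]
  Group 2 (a > b): [(2, 5, 4)]
Optimal job order: [1, 3, 4, 2]
Schedule:
  Job 1: M1 done at 4, M2 done at 13
  Job 3: M1 done at 11, M2 done at 20
  Job 4: M1 done at 18, M2 done at 30
  Job 2: M1 done at 23, M2 done at 34
Makespan = 34

34


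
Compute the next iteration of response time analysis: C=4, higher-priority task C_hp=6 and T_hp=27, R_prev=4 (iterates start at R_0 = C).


R_next = C + ceil(R_prev / T_hp) * C_hp
ceil(4 / 27) = ceil(0.1481) = 1
Interference = 1 * 6 = 6
R_next = 4 + 6 = 10

10


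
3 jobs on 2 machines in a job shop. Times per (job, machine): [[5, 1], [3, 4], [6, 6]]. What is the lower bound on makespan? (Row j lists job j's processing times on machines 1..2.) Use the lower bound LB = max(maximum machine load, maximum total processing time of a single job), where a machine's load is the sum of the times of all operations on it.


Machine loads:
  Machine 1: 5 + 3 + 6 = 14
  Machine 2: 1 + 4 + 6 = 11
Max machine load = 14
Job totals:
  Job 1: 6
  Job 2: 7
  Job 3: 12
Max job total = 12
Lower bound = max(14, 12) = 14

14


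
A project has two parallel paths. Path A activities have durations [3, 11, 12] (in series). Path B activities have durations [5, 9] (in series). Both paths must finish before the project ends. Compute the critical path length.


Path A total = 3 + 11 + 12 = 26
Path B total = 5 + 9 = 14
Critical path = longest path = max(26, 14) = 26

26


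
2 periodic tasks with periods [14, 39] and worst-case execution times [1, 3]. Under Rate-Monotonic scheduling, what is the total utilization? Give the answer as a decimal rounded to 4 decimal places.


Compute individual utilizations (exact fractions):
  Task 1: C/T = 1/14 (approx. 0.0714)
  Task 2: C/T = 3/39 = 1/13 (approx. 0.0769)
Total utilization U = 1/14 + 1/13 = 27/182
Rounded to 4 decimal places: U = 0.1484
RM (Liu & Layland) bound for 2 tasks = 0.828427; compare with U = 27/182 (approx. 0.148352)
U <= bound, so schedulable by RM sufficient condition.

0.1484


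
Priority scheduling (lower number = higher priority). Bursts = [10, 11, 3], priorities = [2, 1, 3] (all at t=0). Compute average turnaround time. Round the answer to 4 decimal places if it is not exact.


Sort by priority (ascending = highest first):
Order: [(1, 11), (2, 10), (3, 3)]
Completion times:
  Priority 1, burst=11, C=11
  Priority 2, burst=10, C=21
  Priority 3, burst=3, C=24
Average turnaround = 56/3 = 18.6667

18.6667


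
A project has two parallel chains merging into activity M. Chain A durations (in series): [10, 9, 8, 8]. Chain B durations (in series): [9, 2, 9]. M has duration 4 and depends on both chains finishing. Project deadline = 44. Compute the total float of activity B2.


Forward pass: ES(B2) = sum of predecessors on chain B = 9
EF = ES + duration = 9 + 2 = 11
Backward pass: LF(M) = deadline = 44; LS(M) = 44 - 4 = 40
LF(B2) = LS(M) - sum(successors on chain B) = 40 - 9 = 31
LS = LF - duration = 31 - 2 = 29
Total float = LS - ES = 29 - 9 = 20

20


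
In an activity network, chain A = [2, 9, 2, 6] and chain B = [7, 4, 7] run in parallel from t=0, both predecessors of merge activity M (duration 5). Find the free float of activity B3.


ES(B3) = sum of predecessors on chain B = 11
EF(B3) = ES + duration = 11 + 7 = 18
Successor of B3 is M. ES(M) = max(sum(A), sum(B)) = max(19, 18) = 19
Free float = ES(successor) - EF(current) = 19 - 18 = 1

1


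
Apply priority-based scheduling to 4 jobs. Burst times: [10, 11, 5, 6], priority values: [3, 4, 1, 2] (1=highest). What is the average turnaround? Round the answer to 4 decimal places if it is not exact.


Sort by priority (ascending = highest first):
Order: [(1, 5), (2, 6), (3, 10), (4, 11)]
Completion times:
  Priority 1, burst=5, C=5
  Priority 2, burst=6, C=11
  Priority 3, burst=10, C=21
  Priority 4, burst=11, C=32
Average turnaround = 69/4 = 17.25

17.25


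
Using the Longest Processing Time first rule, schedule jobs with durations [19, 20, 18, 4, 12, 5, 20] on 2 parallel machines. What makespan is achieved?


Sort jobs in decreasing order (LPT): [20, 20, 19, 18, 12, 5, 4]
Assign each job to the least loaded machine:
  Machine 1: jobs [20, 19, 5, 4], load = 48
  Machine 2: jobs [20, 18, 12], load = 50
Makespan = max load = 50

50


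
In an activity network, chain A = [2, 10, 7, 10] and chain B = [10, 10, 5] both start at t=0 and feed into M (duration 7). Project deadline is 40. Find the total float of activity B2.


Forward pass: ES(B2) = sum of predecessors on chain B = 10
EF = ES + duration = 10 + 10 = 20
Backward pass: LF(M) = deadline = 40; LS(M) = 40 - 7 = 33
LF(B2) = LS(M) - sum(successors on chain B) = 33 - 5 = 28
LS = LF - duration = 28 - 10 = 18
Total float = LS - ES = 18 - 10 = 8

8


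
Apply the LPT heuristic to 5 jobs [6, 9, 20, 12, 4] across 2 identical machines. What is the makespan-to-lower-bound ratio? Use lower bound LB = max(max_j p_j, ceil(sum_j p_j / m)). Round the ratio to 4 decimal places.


LPT order: [20, 12, 9, 6, 4]
Machine loads after assignment: [26, 25]
LPT makespan = 26
Lower bound = max(max_job, ceil(total/2)) = max(20, 26) = 26
Ratio = 26 / 26 = 1.0

1.0


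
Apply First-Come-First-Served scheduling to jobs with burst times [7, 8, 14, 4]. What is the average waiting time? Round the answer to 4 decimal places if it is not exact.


FCFS order (as given): [7, 8, 14, 4]
Waiting times:
  Job 1: wait = 0
  Job 2: wait = 7
  Job 3: wait = 15
  Job 4: wait = 29
Sum of waiting times = 51
Average waiting time = 51/4 = 12.75

12.75


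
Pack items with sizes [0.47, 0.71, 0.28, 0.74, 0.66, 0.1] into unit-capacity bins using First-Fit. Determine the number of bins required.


Place items sequentially using First-Fit:
  Item 0.47 -> new Bin 1
  Item 0.71 -> new Bin 2
  Item 0.28 -> Bin 1 (now 0.75)
  Item 0.74 -> new Bin 3
  Item 0.66 -> new Bin 4
  Item 0.1 -> Bin 1 (now 0.85)
Total bins used = 4

4


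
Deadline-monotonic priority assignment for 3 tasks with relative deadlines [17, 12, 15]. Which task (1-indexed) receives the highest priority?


Sort tasks by relative deadline (ascending):
  Task 2: deadline = 12
  Task 3: deadline = 15
  Task 1: deadline = 17
Priority order (highest first): [2, 3, 1]
Highest priority task = 2

2


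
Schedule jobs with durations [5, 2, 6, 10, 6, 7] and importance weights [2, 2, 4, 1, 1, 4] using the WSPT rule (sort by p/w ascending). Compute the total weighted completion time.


Compute p/w ratios and sort ascending (WSPT): [(2, 2), (6, 4), (7, 4), (5, 2), (6, 1), (10, 1)]
Compute weighted completion times:
  Job (p=2,w=2): C=2, w*C=2*2=4
  Job (p=6,w=4): C=8, w*C=4*8=32
  Job (p=7,w=4): C=15, w*C=4*15=60
  Job (p=5,w=2): C=20, w*C=2*20=40
  Job (p=6,w=1): C=26, w*C=1*26=26
  Job (p=10,w=1): C=36, w*C=1*36=36
Total weighted completion time = 198

198


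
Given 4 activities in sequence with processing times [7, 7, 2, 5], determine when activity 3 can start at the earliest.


Activity 3 starts after activities 1 through 2 complete.
Predecessor durations: [7, 7]
ES = 7 + 7 = 14

14


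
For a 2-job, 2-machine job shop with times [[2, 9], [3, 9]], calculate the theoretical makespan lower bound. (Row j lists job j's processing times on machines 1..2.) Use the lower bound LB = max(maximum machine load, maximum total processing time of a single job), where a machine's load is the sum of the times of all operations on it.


Machine loads:
  Machine 1: 2 + 3 = 5
  Machine 2: 9 + 9 = 18
Max machine load = 18
Job totals:
  Job 1: 11
  Job 2: 12
Max job total = 12
Lower bound = max(18, 12) = 18

18


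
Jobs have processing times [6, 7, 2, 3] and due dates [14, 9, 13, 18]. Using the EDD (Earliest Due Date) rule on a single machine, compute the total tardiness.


Sort by due date (EDD order): [(7, 9), (2, 13), (6, 14), (3, 18)]
Compute completion times and tardiness:
  Job 1: p=7, d=9, C=7, tardiness=max(0,7-9)=0
  Job 2: p=2, d=13, C=9, tardiness=max(0,9-13)=0
  Job 3: p=6, d=14, C=15, tardiness=max(0,15-14)=1
  Job 4: p=3, d=18, C=18, tardiness=max(0,18-18)=0
Total tardiness = 1

1


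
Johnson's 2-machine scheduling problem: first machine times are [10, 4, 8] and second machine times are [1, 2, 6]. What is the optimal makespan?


Apply Johnson's rule:
  Group 1 (a <= b): []
  Group 2 (a > b): [(3, 8, 6), (2, 4, 2), (1, 10, 1)]
Optimal job order: [3, 2, 1]
Schedule:
  Job 3: M1 done at 8, M2 done at 14
  Job 2: M1 done at 12, M2 done at 16
  Job 1: M1 done at 22, M2 done at 23
Makespan = 23

23


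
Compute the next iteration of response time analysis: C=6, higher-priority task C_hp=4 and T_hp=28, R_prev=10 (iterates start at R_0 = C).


R_next = C + ceil(R_prev / T_hp) * C_hp
ceil(10 / 28) = ceil(0.3571) = 1
Interference = 1 * 4 = 4
R_next = 6 + 4 = 10
R_next = R_prev, so the iteration has converged (response time = 10).

10


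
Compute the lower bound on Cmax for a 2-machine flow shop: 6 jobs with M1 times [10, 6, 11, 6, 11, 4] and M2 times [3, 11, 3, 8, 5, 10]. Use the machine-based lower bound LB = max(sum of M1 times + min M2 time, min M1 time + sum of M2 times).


LB1 = sum(M1 times) + min(M2 times) = 48 + 3 = 51
LB2 = min(M1 times) + sum(M2 times) = 4 + 40 = 44
Lower bound = max(LB1, LB2) = max(51, 44) = 51

51


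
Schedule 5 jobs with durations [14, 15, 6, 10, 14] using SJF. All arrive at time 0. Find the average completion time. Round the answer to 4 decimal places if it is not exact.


SJF order (ascending): [6, 10, 14, 14, 15]
Completion times:
  Job 1: burst=6, C=6
  Job 2: burst=10, C=16
  Job 3: burst=14, C=30
  Job 4: burst=14, C=44
  Job 5: burst=15, C=59
Average completion = 155/5 = 31.0

31.0


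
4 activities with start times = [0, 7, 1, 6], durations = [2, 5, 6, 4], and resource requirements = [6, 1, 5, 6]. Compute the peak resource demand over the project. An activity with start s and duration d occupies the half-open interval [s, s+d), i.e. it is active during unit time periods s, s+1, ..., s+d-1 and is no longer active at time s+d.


Each activity i is active on [start_i, start_i + duration_i).
Compute total resource usage per time slot:
  t=0: active resources = [6], total = 6
  t=1: active resources = [6, 5], total = 11
  t=2: active resources = [5], total = 5
  t=3: active resources = [5], total = 5
  t=4: active resources = [5], total = 5
  t=5: active resources = [5], total = 5
  t=6: active resources = [5, 6], total = 11
  t=7: active resources = [1, 6], total = 7
  t=8: active resources = [1, 6], total = 7
  t=9: active resources = [1, 6], total = 7
  t=10: active resources = [1], total = 1
  t=11: active resources = [1], total = 1
Peak resource demand = 11

11


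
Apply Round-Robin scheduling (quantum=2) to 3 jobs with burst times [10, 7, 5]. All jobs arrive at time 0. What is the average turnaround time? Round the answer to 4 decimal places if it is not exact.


Time quantum = 2
Execution trace:
  J1 runs 2 units, time = 2
  J2 runs 2 units, time = 4
  J3 runs 2 units, time = 6
  J1 runs 2 units, time = 8
  J2 runs 2 units, time = 10
  J3 runs 2 units, time = 12
  J1 runs 2 units, time = 14
  J2 runs 2 units, time = 16
  J3 runs 1 units, time = 17
  J1 runs 2 units, time = 19
  J2 runs 1 units, time = 20
  J1 runs 2 units, time = 22
Finish times: [22, 20, 17]
Average turnaround = 59/3 = 19.6667

19.6667


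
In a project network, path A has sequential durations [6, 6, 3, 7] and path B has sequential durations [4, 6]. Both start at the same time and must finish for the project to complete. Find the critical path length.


Path A total = 6 + 6 + 3 + 7 = 22
Path B total = 4 + 6 = 10
Critical path = longest path = max(22, 10) = 22

22


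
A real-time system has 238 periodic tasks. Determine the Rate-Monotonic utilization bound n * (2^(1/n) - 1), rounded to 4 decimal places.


Compute 2^(1/238) = 1.0029166282
Subtract 1: 1.0029166282 - 1 = 0.0029166282
Multiply by n: 238 * 0.0029166282 = 0.6941575116
Round to 4 dp: 0.6942

0.6942


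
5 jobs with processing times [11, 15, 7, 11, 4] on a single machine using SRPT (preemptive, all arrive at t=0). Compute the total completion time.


Since all jobs arrive at t=0, SRPT equals SPT ordering.
SPT order: [4, 7, 11, 11, 15]
Completion times:
  Job 1: p=4, C=4
  Job 2: p=7, C=11
  Job 3: p=11, C=22
  Job 4: p=11, C=33
  Job 5: p=15, C=48
Total completion time = 4 + 11 + 22 + 33 + 48 = 118

118


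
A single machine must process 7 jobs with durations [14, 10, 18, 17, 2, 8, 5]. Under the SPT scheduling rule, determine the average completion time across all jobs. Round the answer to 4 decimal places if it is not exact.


Sort jobs by processing time (SPT order): [2, 5, 8, 10, 14, 17, 18]
Compute completion times sequentially:
  Job 1: processing = 2, completes at 2
  Job 2: processing = 5, completes at 7
  Job 3: processing = 8, completes at 15
  Job 4: processing = 10, completes at 25
  Job 5: processing = 14, completes at 39
  Job 6: processing = 17, completes at 56
  Job 7: processing = 18, completes at 74
Sum of completion times = 218
Average completion time = 218/7 = 31.1429

31.1429


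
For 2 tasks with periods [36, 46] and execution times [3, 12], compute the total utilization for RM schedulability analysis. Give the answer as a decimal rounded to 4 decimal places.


Compute individual utilizations (exact fractions):
  Task 1: C/T = 3/36 = 1/12 (approx. 0.0833)
  Task 2: C/T = 12/46 = 6/23 (approx. 0.2609)
Total utilization U = 1/12 + 6/23 = 95/276
Rounded to 4 decimal places: U = 0.3442
RM (Liu & Layland) bound for 2 tasks = 0.828427; compare with U = 95/276 (approx. 0.344203)
U <= bound, so schedulable by RM sufficient condition.

0.3442


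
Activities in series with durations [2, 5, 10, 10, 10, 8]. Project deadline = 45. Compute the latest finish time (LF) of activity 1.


LF(activity 1) = deadline - sum of successor durations
Successors: activities 2 through 6 with durations [5, 10, 10, 10, 8]
Sum of successor durations = 43
LF = 45 - 43 = 2

2


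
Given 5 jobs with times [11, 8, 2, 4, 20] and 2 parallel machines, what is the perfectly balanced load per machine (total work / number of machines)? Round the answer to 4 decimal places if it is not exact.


Total processing time = 11 + 8 + 2 + 4 + 20 = 45
Number of machines = 2
Ideal balanced load = 45 / 2 = 22.5

22.5


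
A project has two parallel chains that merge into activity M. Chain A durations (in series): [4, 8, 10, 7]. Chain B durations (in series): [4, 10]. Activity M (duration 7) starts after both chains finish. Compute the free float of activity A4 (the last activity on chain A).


ES(A4) = sum of predecessors on chain A = 22
EF(A4) = ES + duration = 22 + 7 = 29
Successor of A4 is M. ES(M) = max(sum(A), sum(B)) = max(29, 14) = 29
Free float = ES(successor) - EF(current) = 29 - 29 = 0

0


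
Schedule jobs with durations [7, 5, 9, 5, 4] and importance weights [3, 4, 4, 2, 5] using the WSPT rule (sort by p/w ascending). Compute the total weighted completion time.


Compute p/w ratios and sort ascending (WSPT): [(4, 5), (5, 4), (9, 4), (7, 3), (5, 2)]
Compute weighted completion times:
  Job (p=4,w=5): C=4, w*C=5*4=20
  Job (p=5,w=4): C=9, w*C=4*9=36
  Job (p=9,w=4): C=18, w*C=4*18=72
  Job (p=7,w=3): C=25, w*C=3*25=75
  Job (p=5,w=2): C=30, w*C=2*30=60
Total weighted completion time = 263

263


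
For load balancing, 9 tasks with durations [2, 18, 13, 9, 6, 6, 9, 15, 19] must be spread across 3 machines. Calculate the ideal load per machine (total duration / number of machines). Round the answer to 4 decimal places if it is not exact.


Total processing time = 2 + 18 + 13 + 9 + 6 + 6 + 9 + 15 + 19 = 97
Number of machines = 3
Ideal balanced load = 97 / 3 = 32.3333

32.3333


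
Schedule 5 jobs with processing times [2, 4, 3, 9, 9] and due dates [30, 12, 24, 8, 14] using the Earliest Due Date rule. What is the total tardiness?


Sort by due date (EDD order): [(9, 8), (4, 12), (9, 14), (3, 24), (2, 30)]
Compute completion times and tardiness:
  Job 1: p=9, d=8, C=9, tardiness=max(0,9-8)=1
  Job 2: p=4, d=12, C=13, tardiness=max(0,13-12)=1
  Job 3: p=9, d=14, C=22, tardiness=max(0,22-14)=8
  Job 4: p=3, d=24, C=25, tardiness=max(0,25-24)=1
  Job 5: p=2, d=30, C=27, tardiness=max(0,27-30)=0
Total tardiness = 11

11


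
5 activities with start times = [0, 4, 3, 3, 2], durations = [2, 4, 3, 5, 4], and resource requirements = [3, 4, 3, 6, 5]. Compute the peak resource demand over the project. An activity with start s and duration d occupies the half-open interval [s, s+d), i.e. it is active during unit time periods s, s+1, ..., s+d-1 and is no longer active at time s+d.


Each activity i is active on [start_i, start_i + duration_i).
Compute total resource usage per time slot:
  t=0: active resources = [3], total = 3
  t=1: active resources = [3], total = 3
  t=2: active resources = [5], total = 5
  t=3: active resources = [3, 6, 5], total = 14
  t=4: active resources = [4, 3, 6, 5], total = 18
  t=5: active resources = [4, 3, 6, 5], total = 18
  t=6: active resources = [4, 6], total = 10
  t=7: active resources = [4, 6], total = 10
Peak resource demand = 18

18


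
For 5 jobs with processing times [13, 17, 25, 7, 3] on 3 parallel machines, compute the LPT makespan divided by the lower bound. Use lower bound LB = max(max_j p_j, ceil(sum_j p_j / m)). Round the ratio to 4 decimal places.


LPT order: [25, 17, 13, 7, 3]
Machine loads after assignment: [25, 20, 20]
LPT makespan = 25
Lower bound = max(max_job, ceil(total/3)) = max(25, 22) = 25
Ratio = 25 / 25 = 1.0

1.0


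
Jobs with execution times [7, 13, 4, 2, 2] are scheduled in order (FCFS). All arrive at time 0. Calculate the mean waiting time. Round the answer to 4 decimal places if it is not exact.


FCFS order (as given): [7, 13, 4, 2, 2]
Waiting times:
  Job 1: wait = 0
  Job 2: wait = 7
  Job 3: wait = 20
  Job 4: wait = 24
  Job 5: wait = 26
Sum of waiting times = 77
Average waiting time = 77/5 = 15.4

15.4


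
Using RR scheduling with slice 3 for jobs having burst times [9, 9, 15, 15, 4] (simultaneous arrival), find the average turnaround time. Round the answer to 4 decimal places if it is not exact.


Time quantum = 3
Execution trace:
  J1 runs 3 units, time = 3
  J2 runs 3 units, time = 6
  J3 runs 3 units, time = 9
  J4 runs 3 units, time = 12
  J5 runs 3 units, time = 15
  J1 runs 3 units, time = 18
  J2 runs 3 units, time = 21
  J3 runs 3 units, time = 24
  J4 runs 3 units, time = 27
  J5 runs 1 units, time = 28
  J1 runs 3 units, time = 31
  J2 runs 3 units, time = 34
  J3 runs 3 units, time = 37
  J4 runs 3 units, time = 40
  J3 runs 3 units, time = 43
  J4 runs 3 units, time = 46
  J3 runs 3 units, time = 49
  J4 runs 3 units, time = 52
Finish times: [31, 34, 49, 52, 28]
Average turnaround = 194/5 = 38.8

38.8


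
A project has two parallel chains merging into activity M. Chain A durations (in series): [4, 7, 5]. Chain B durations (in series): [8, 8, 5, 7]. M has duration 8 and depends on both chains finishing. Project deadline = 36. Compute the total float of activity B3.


Forward pass: ES(B3) = sum of predecessors on chain B = 16
EF = ES + duration = 16 + 5 = 21
Backward pass: LF(M) = deadline = 36; LS(M) = 36 - 8 = 28
LF(B3) = LS(M) - sum(successors on chain B) = 28 - 7 = 21
LS = LF - duration = 21 - 5 = 16
Total float = LS - ES = 16 - 16 = 0

0


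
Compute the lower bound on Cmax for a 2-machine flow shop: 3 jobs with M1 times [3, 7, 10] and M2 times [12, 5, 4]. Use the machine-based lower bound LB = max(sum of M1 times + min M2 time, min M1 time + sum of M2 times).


LB1 = sum(M1 times) + min(M2 times) = 20 + 4 = 24
LB2 = min(M1 times) + sum(M2 times) = 3 + 21 = 24
Lower bound = max(LB1, LB2) = max(24, 24) = 24

24


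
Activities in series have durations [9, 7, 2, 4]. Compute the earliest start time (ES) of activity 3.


Activity 3 starts after activities 1 through 2 complete.
Predecessor durations: [9, 7]
ES = 9 + 7 = 16

16


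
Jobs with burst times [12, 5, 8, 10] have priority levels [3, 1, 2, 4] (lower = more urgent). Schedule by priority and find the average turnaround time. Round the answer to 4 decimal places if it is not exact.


Sort by priority (ascending = highest first):
Order: [(1, 5), (2, 8), (3, 12), (4, 10)]
Completion times:
  Priority 1, burst=5, C=5
  Priority 2, burst=8, C=13
  Priority 3, burst=12, C=25
  Priority 4, burst=10, C=35
Average turnaround = 78/4 = 19.5

19.5


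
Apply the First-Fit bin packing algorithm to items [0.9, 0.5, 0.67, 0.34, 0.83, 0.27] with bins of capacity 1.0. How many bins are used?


Place items sequentially using First-Fit:
  Item 0.9 -> new Bin 1
  Item 0.5 -> new Bin 2
  Item 0.67 -> new Bin 3
  Item 0.34 -> Bin 2 (now 0.84)
  Item 0.83 -> new Bin 4
  Item 0.27 -> Bin 3 (now 0.94)
Total bins used = 4

4


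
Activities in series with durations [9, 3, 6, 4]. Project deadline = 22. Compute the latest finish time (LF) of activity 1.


LF(activity 1) = deadline - sum of successor durations
Successors: activities 2 through 4 with durations [3, 6, 4]
Sum of successor durations = 13
LF = 22 - 13 = 9

9


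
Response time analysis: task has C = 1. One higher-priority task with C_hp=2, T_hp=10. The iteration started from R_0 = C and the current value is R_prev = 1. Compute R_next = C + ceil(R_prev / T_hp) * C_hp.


R_next = C + ceil(R_prev / T_hp) * C_hp
ceil(1 / 10) = ceil(0.1) = 1
Interference = 1 * 2 = 2
R_next = 1 + 2 = 3

3


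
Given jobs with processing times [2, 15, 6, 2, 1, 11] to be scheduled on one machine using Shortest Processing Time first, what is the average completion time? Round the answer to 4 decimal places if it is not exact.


Sort jobs by processing time (SPT order): [1, 2, 2, 6, 11, 15]
Compute completion times sequentially:
  Job 1: processing = 1, completes at 1
  Job 2: processing = 2, completes at 3
  Job 3: processing = 2, completes at 5
  Job 4: processing = 6, completes at 11
  Job 5: processing = 11, completes at 22
  Job 6: processing = 15, completes at 37
Sum of completion times = 79
Average completion time = 79/6 = 13.1667

13.1667


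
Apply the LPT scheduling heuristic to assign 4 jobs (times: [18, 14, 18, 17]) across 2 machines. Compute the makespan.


Sort jobs in decreasing order (LPT): [18, 18, 17, 14]
Assign each job to the least loaded machine:
  Machine 1: jobs [18, 17], load = 35
  Machine 2: jobs [18, 14], load = 32
Makespan = max load = 35

35


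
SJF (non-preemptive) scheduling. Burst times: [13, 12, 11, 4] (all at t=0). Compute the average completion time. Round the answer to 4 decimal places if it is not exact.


SJF order (ascending): [4, 11, 12, 13]
Completion times:
  Job 1: burst=4, C=4
  Job 2: burst=11, C=15
  Job 3: burst=12, C=27
  Job 4: burst=13, C=40
Average completion = 86/4 = 21.5

21.5


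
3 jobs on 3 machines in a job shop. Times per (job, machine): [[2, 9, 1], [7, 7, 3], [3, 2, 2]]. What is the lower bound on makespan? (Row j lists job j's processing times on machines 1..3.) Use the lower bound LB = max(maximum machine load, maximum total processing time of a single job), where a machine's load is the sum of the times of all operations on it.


Machine loads:
  Machine 1: 2 + 7 + 3 = 12
  Machine 2: 9 + 7 + 2 = 18
  Machine 3: 1 + 3 + 2 = 6
Max machine load = 18
Job totals:
  Job 1: 12
  Job 2: 17
  Job 3: 7
Max job total = 17
Lower bound = max(18, 17) = 18

18


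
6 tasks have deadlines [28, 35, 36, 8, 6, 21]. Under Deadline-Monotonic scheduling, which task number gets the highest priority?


Sort tasks by relative deadline (ascending):
  Task 5: deadline = 6
  Task 4: deadline = 8
  Task 6: deadline = 21
  Task 1: deadline = 28
  Task 2: deadline = 35
  Task 3: deadline = 36
Priority order (highest first): [5, 4, 6, 1, 2, 3]
Highest priority task = 5

5


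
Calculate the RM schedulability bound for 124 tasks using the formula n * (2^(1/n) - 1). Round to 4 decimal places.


Compute 2^(1/124) = 1.0056055492
Subtract 1: 1.0056055492 - 1 = 0.0056055492
Multiply by n: 124 * 0.0056055492 = 0.6950881008
Round to 4 dp: 0.6951

0.6951


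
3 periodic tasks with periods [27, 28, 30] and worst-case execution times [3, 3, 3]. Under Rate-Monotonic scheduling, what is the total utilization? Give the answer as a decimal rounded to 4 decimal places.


Compute individual utilizations (exact fractions):
  Task 1: C/T = 3/27 = 1/9 (approx. 0.1111)
  Task 2: C/T = 3/28 (approx. 0.1071)
  Task 3: C/T = 3/30 = 1/10 (approx. 0.1)
Total utilization U = 1/9 + 3/28 + 1/10 = 401/1260
Rounded to 4 decimal places: U = 0.3183
RM (Liu & Layland) bound for 3 tasks = 0.779763; compare with U = 401/1260 (approx. 0.318254)
U <= bound, so schedulable by RM sufficient condition.

0.3183


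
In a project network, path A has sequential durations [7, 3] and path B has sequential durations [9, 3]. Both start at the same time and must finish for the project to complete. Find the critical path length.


Path A total = 7 + 3 = 10
Path B total = 9 + 3 = 12
Critical path = longest path = max(10, 12) = 12

12


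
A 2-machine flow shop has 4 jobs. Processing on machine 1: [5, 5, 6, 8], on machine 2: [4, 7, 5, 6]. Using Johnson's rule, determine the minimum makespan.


Apply Johnson's rule:
  Group 1 (a <= b): [(2, 5, 7)]
  Group 2 (a > b): [(4, 8, 6), (3, 6, 5), (1, 5, 4)]
Optimal job order: [2, 4, 3, 1]
Schedule:
  Job 2: M1 done at 5, M2 done at 12
  Job 4: M1 done at 13, M2 done at 19
  Job 3: M1 done at 19, M2 done at 24
  Job 1: M1 done at 24, M2 done at 28
Makespan = 28

28
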